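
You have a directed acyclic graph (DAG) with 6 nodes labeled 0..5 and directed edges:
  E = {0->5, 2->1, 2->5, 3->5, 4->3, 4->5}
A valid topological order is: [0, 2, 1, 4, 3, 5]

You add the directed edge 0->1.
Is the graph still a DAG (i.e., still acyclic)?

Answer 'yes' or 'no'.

Answer: yes

Derivation:
Given toposort: [0, 2, 1, 4, 3, 5]
Position of 0: index 0; position of 1: index 2
New edge 0->1: forward
Forward edge: respects the existing order. Still a DAG, same toposort still valid.
Still a DAG? yes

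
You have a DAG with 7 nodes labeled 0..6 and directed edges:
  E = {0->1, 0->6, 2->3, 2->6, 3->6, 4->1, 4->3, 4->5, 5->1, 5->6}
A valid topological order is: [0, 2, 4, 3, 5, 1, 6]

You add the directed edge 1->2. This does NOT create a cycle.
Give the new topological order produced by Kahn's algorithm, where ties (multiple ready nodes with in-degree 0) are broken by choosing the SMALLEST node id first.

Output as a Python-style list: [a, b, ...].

Old toposort: [0, 2, 4, 3, 5, 1, 6]
Added edge: 1->2
Position of 1 (5) > position of 2 (1). Must reorder: 1 must now come before 2.
Run Kahn's algorithm (break ties by smallest node id):
  initial in-degrees: [0, 3, 1, 2, 0, 1, 4]
  ready (indeg=0): [0, 4]
  pop 0: indeg[1]->2; indeg[6]->3 | ready=[4] | order so far=[0]
  pop 4: indeg[1]->1; indeg[3]->1; indeg[5]->0 | ready=[5] | order so far=[0, 4]
  pop 5: indeg[1]->0; indeg[6]->2 | ready=[1] | order so far=[0, 4, 5]
  pop 1: indeg[2]->0 | ready=[2] | order so far=[0, 4, 5, 1]
  pop 2: indeg[3]->0; indeg[6]->1 | ready=[3] | order so far=[0, 4, 5, 1, 2]
  pop 3: indeg[6]->0 | ready=[6] | order so far=[0, 4, 5, 1, 2, 3]
  pop 6: no out-edges | ready=[] | order so far=[0, 4, 5, 1, 2, 3, 6]
  Result: [0, 4, 5, 1, 2, 3, 6]

Answer: [0, 4, 5, 1, 2, 3, 6]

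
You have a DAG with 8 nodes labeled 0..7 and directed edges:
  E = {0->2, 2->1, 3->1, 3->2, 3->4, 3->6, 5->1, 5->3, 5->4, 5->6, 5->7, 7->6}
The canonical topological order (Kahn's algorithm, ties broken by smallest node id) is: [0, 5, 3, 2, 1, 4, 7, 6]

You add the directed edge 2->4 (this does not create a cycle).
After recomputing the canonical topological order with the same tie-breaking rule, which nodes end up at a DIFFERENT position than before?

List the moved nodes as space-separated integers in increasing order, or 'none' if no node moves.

Old toposort: [0, 5, 3, 2, 1, 4, 7, 6]
Added edge 2->4
Recompute Kahn (smallest-id tiebreak):
  initial in-degrees: [0, 3, 2, 1, 3, 0, 3, 1]
  ready (indeg=0): [0, 5]
  pop 0: indeg[2]->1 | ready=[5] | order so far=[0]
  pop 5: indeg[1]->2; indeg[3]->0; indeg[4]->2; indeg[6]->2; indeg[7]->0 | ready=[3, 7] | order so far=[0, 5]
  pop 3: indeg[1]->1; indeg[2]->0; indeg[4]->1; indeg[6]->1 | ready=[2, 7] | order so far=[0, 5, 3]
  pop 2: indeg[1]->0; indeg[4]->0 | ready=[1, 4, 7] | order so far=[0, 5, 3, 2]
  pop 1: no out-edges | ready=[4, 7] | order so far=[0, 5, 3, 2, 1]
  pop 4: no out-edges | ready=[7] | order so far=[0, 5, 3, 2, 1, 4]
  pop 7: indeg[6]->0 | ready=[6] | order so far=[0, 5, 3, 2, 1, 4, 7]
  pop 6: no out-edges | ready=[] | order so far=[0, 5, 3, 2, 1, 4, 7, 6]
New canonical toposort: [0, 5, 3, 2, 1, 4, 7, 6]
Compare positions:
  Node 0: index 0 -> 0 (same)
  Node 1: index 4 -> 4 (same)
  Node 2: index 3 -> 3 (same)
  Node 3: index 2 -> 2 (same)
  Node 4: index 5 -> 5 (same)
  Node 5: index 1 -> 1 (same)
  Node 6: index 7 -> 7 (same)
  Node 7: index 6 -> 6 (same)
Nodes that changed position: none

Answer: none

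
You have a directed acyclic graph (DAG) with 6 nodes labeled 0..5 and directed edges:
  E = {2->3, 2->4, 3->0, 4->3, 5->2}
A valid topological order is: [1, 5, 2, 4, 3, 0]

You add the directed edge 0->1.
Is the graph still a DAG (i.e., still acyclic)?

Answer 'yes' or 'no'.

Given toposort: [1, 5, 2, 4, 3, 0]
Position of 0: index 5; position of 1: index 0
New edge 0->1: backward (u after v in old order)
Backward edge: old toposort is now invalid. Check if this creates a cycle.
Does 1 already reach 0? Reachable from 1: [1]. NO -> still a DAG (reorder needed).
Still a DAG? yes

Answer: yes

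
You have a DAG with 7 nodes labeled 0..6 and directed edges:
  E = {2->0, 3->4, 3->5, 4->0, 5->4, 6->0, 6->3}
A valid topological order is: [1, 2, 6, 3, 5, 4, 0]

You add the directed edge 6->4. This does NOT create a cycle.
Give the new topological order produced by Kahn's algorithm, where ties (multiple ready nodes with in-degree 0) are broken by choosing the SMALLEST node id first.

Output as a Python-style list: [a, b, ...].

Old toposort: [1, 2, 6, 3, 5, 4, 0]
Added edge: 6->4
Position of 6 (2) < position of 4 (5). Old order still valid.
Run Kahn's algorithm (break ties by smallest node id):
  initial in-degrees: [3, 0, 0, 1, 3, 1, 0]
  ready (indeg=0): [1, 2, 6]
  pop 1: no out-edges | ready=[2, 6] | order so far=[1]
  pop 2: indeg[0]->2 | ready=[6] | order so far=[1, 2]
  pop 6: indeg[0]->1; indeg[3]->0; indeg[4]->2 | ready=[3] | order so far=[1, 2, 6]
  pop 3: indeg[4]->1; indeg[5]->0 | ready=[5] | order so far=[1, 2, 6, 3]
  pop 5: indeg[4]->0 | ready=[4] | order so far=[1, 2, 6, 3, 5]
  pop 4: indeg[0]->0 | ready=[0] | order so far=[1, 2, 6, 3, 5, 4]
  pop 0: no out-edges | ready=[] | order so far=[1, 2, 6, 3, 5, 4, 0]
  Result: [1, 2, 6, 3, 5, 4, 0]

Answer: [1, 2, 6, 3, 5, 4, 0]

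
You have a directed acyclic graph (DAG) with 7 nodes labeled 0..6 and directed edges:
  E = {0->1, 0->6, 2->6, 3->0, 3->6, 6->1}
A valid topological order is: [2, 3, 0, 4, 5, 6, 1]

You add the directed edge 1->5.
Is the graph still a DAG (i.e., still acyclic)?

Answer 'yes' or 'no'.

Given toposort: [2, 3, 0, 4, 5, 6, 1]
Position of 1: index 6; position of 5: index 4
New edge 1->5: backward (u after v in old order)
Backward edge: old toposort is now invalid. Check if this creates a cycle.
Does 5 already reach 1? Reachable from 5: [5]. NO -> still a DAG (reorder needed).
Still a DAG? yes

Answer: yes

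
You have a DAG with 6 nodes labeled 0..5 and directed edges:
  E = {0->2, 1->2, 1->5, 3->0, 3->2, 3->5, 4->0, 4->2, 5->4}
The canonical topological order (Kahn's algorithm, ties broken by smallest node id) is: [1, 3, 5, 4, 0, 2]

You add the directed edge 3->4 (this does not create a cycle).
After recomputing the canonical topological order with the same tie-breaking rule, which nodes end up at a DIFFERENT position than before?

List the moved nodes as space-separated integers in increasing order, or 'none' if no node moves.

Old toposort: [1, 3, 5, 4, 0, 2]
Added edge 3->4
Recompute Kahn (smallest-id tiebreak):
  initial in-degrees: [2, 0, 4, 0, 2, 2]
  ready (indeg=0): [1, 3]
  pop 1: indeg[2]->3; indeg[5]->1 | ready=[3] | order so far=[1]
  pop 3: indeg[0]->1; indeg[2]->2; indeg[4]->1; indeg[5]->0 | ready=[5] | order so far=[1, 3]
  pop 5: indeg[4]->0 | ready=[4] | order so far=[1, 3, 5]
  pop 4: indeg[0]->0; indeg[2]->1 | ready=[0] | order so far=[1, 3, 5, 4]
  pop 0: indeg[2]->0 | ready=[2] | order so far=[1, 3, 5, 4, 0]
  pop 2: no out-edges | ready=[] | order so far=[1, 3, 5, 4, 0, 2]
New canonical toposort: [1, 3, 5, 4, 0, 2]
Compare positions:
  Node 0: index 4 -> 4 (same)
  Node 1: index 0 -> 0 (same)
  Node 2: index 5 -> 5 (same)
  Node 3: index 1 -> 1 (same)
  Node 4: index 3 -> 3 (same)
  Node 5: index 2 -> 2 (same)
Nodes that changed position: none

Answer: none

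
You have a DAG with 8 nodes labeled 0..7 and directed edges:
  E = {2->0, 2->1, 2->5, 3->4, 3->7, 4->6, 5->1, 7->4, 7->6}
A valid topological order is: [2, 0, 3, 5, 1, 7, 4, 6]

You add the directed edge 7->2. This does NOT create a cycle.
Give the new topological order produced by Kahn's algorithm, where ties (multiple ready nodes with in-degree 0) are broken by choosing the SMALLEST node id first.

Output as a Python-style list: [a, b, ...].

Answer: [3, 7, 2, 0, 4, 5, 1, 6]

Derivation:
Old toposort: [2, 0, 3, 5, 1, 7, 4, 6]
Added edge: 7->2
Position of 7 (5) > position of 2 (0). Must reorder: 7 must now come before 2.
Run Kahn's algorithm (break ties by smallest node id):
  initial in-degrees: [1, 2, 1, 0, 2, 1, 2, 1]
  ready (indeg=0): [3]
  pop 3: indeg[4]->1; indeg[7]->0 | ready=[7] | order so far=[3]
  pop 7: indeg[2]->0; indeg[4]->0; indeg[6]->1 | ready=[2, 4] | order so far=[3, 7]
  pop 2: indeg[0]->0; indeg[1]->1; indeg[5]->0 | ready=[0, 4, 5] | order so far=[3, 7, 2]
  pop 0: no out-edges | ready=[4, 5] | order so far=[3, 7, 2, 0]
  pop 4: indeg[6]->0 | ready=[5, 6] | order so far=[3, 7, 2, 0, 4]
  pop 5: indeg[1]->0 | ready=[1, 6] | order so far=[3, 7, 2, 0, 4, 5]
  pop 1: no out-edges | ready=[6] | order so far=[3, 7, 2, 0, 4, 5, 1]
  pop 6: no out-edges | ready=[] | order so far=[3, 7, 2, 0, 4, 5, 1, 6]
  Result: [3, 7, 2, 0, 4, 5, 1, 6]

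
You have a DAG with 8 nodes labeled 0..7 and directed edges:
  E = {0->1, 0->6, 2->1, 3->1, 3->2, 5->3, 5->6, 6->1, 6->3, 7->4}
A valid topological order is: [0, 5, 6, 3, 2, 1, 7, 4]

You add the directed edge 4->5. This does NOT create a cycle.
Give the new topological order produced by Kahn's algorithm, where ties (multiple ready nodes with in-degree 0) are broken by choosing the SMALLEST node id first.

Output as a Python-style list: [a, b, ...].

Old toposort: [0, 5, 6, 3, 2, 1, 7, 4]
Added edge: 4->5
Position of 4 (7) > position of 5 (1). Must reorder: 4 must now come before 5.
Run Kahn's algorithm (break ties by smallest node id):
  initial in-degrees: [0, 4, 1, 2, 1, 1, 2, 0]
  ready (indeg=0): [0, 7]
  pop 0: indeg[1]->3; indeg[6]->1 | ready=[7] | order so far=[0]
  pop 7: indeg[4]->0 | ready=[4] | order so far=[0, 7]
  pop 4: indeg[5]->0 | ready=[5] | order so far=[0, 7, 4]
  pop 5: indeg[3]->1; indeg[6]->0 | ready=[6] | order so far=[0, 7, 4, 5]
  pop 6: indeg[1]->2; indeg[3]->0 | ready=[3] | order so far=[0, 7, 4, 5, 6]
  pop 3: indeg[1]->1; indeg[2]->0 | ready=[2] | order so far=[0, 7, 4, 5, 6, 3]
  pop 2: indeg[1]->0 | ready=[1] | order so far=[0, 7, 4, 5, 6, 3, 2]
  pop 1: no out-edges | ready=[] | order so far=[0, 7, 4, 5, 6, 3, 2, 1]
  Result: [0, 7, 4, 5, 6, 3, 2, 1]

Answer: [0, 7, 4, 5, 6, 3, 2, 1]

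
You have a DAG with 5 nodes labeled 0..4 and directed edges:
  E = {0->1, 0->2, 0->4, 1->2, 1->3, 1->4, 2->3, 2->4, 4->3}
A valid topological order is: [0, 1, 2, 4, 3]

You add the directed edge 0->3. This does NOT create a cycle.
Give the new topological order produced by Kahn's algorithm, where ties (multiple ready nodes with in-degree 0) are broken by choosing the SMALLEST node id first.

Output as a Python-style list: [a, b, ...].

Old toposort: [0, 1, 2, 4, 3]
Added edge: 0->3
Position of 0 (0) < position of 3 (4). Old order still valid.
Run Kahn's algorithm (break ties by smallest node id):
  initial in-degrees: [0, 1, 2, 4, 3]
  ready (indeg=0): [0]
  pop 0: indeg[1]->0; indeg[2]->1; indeg[3]->3; indeg[4]->2 | ready=[1] | order so far=[0]
  pop 1: indeg[2]->0; indeg[3]->2; indeg[4]->1 | ready=[2] | order so far=[0, 1]
  pop 2: indeg[3]->1; indeg[4]->0 | ready=[4] | order so far=[0, 1, 2]
  pop 4: indeg[3]->0 | ready=[3] | order so far=[0, 1, 2, 4]
  pop 3: no out-edges | ready=[] | order so far=[0, 1, 2, 4, 3]
  Result: [0, 1, 2, 4, 3]

Answer: [0, 1, 2, 4, 3]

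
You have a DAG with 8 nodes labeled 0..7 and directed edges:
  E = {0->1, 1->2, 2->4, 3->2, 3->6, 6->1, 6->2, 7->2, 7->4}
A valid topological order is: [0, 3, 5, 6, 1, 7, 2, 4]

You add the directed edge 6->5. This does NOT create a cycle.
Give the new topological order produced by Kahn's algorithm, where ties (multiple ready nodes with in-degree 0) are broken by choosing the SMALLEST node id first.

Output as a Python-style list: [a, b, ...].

Answer: [0, 3, 6, 1, 5, 7, 2, 4]

Derivation:
Old toposort: [0, 3, 5, 6, 1, 7, 2, 4]
Added edge: 6->5
Position of 6 (3) > position of 5 (2). Must reorder: 6 must now come before 5.
Run Kahn's algorithm (break ties by smallest node id):
  initial in-degrees: [0, 2, 4, 0, 2, 1, 1, 0]
  ready (indeg=0): [0, 3, 7]
  pop 0: indeg[1]->1 | ready=[3, 7] | order so far=[0]
  pop 3: indeg[2]->3; indeg[6]->0 | ready=[6, 7] | order so far=[0, 3]
  pop 6: indeg[1]->0; indeg[2]->2; indeg[5]->0 | ready=[1, 5, 7] | order so far=[0, 3, 6]
  pop 1: indeg[2]->1 | ready=[5, 7] | order so far=[0, 3, 6, 1]
  pop 5: no out-edges | ready=[7] | order so far=[0, 3, 6, 1, 5]
  pop 7: indeg[2]->0; indeg[4]->1 | ready=[2] | order so far=[0, 3, 6, 1, 5, 7]
  pop 2: indeg[4]->0 | ready=[4] | order so far=[0, 3, 6, 1, 5, 7, 2]
  pop 4: no out-edges | ready=[] | order so far=[0, 3, 6, 1, 5, 7, 2, 4]
  Result: [0, 3, 6, 1, 5, 7, 2, 4]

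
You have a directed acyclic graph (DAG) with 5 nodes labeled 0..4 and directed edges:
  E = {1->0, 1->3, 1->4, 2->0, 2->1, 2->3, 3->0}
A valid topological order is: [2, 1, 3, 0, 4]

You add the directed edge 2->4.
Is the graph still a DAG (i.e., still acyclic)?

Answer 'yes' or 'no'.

Given toposort: [2, 1, 3, 0, 4]
Position of 2: index 0; position of 4: index 4
New edge 2->4: forward
Forward edge: respects the existing order. Still a DAG, same toposort still valid.
Still a DAG? yes

Answer: yes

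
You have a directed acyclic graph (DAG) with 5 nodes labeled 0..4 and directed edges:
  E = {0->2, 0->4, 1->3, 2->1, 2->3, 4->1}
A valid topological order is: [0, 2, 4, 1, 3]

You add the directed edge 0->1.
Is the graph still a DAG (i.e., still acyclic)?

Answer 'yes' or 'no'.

Given toposort: [0, 2, 4, 1, 3]
Position of 0: index 0; position of 1: index 3
New edge 0->1: forward
Forward edge: respects the existing order. Still a DAG, same toposort still valid.
Still a DAG? yes

Answer: yes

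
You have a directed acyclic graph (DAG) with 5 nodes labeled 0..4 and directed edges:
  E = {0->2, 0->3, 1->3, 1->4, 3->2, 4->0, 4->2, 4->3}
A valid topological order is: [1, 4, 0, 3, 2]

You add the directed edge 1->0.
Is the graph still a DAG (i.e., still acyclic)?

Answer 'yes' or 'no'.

Answer: yes

Derivation:
Given toposort: [1, 4, 0, 3, 2]
Position of 1: index 0; position of 0: index 2
New edge 1->0: forward
Forward edge: respects the existing order. Still a DAG, same toposort still valid.
Still a DAG? yes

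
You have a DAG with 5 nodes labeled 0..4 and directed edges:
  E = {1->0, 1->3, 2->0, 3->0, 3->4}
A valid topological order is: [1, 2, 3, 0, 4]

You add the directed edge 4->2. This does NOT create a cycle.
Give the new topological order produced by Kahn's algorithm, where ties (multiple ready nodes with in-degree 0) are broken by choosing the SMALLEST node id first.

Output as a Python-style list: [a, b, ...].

Answer: [1, 3, 4, 2, 0]

Derivation:
Old toposort: [1, 2, 3, 0, 4]
Added edge: 4->2
Position of 4 (4) > position of 2 (1). Must reorder: 4 must now come before 2.
Run Kahn's algorithm (break ties by smallest node id):
  initial in-degrees: [3, 0, 1, 1, 1]
  ready (indeg=0): [1]
  pop 1: indeg[0]->2; indeg[3]->0 | ready=[3] | order so far=[1]
  pop 3: indeg[0]->1; indeg[4]->0 | ready=[4] | order so far=[1, 3]
  pop 4: indeg[2]->0 | ready=[2] | order so far=[1, 3, 4]
  pop 2: indeg[0]->0 | ready=[0] | order so far=[1, 3, 4, 2]
  pop 0: no out-edges | ready=[] | order so far=[1, 3, 4, 2, 0]
  Result: [1, 3, 4, 2, 0]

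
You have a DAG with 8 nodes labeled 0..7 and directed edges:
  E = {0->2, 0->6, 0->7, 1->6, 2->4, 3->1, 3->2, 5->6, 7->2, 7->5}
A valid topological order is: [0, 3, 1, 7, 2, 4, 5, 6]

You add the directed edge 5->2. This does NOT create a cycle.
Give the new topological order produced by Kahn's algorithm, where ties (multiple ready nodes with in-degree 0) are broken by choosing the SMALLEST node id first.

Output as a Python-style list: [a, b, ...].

Old toposort: [0, 3, 1, 7, 2, 4, 5, 6]
Added edge: 5->2
Position of 5 (6) > position of 2 (4). Must reorder: 5 must now come before 2.
Run Kahn's algorithm (break ties by smallest node id):
  initial in-degrees: [0, 1, 4, 0, 1, 1, 3, 1]
  ready (indeg=0): [0, 3]
  pop 0: indeg[2]->3; indeg[6]->2; indeg[7]->0 | ready=[3, 7] | order so far=[0]
  pop 3: indeg[1]->0; indeg[2]->2 | ready=[1, 7] | order so far=[0, 3]
  pop 1: indeg[6]->1 | ready=[7] | order so far=[0, 3, 1]
  pop 7: indeg[2]->1; indeg[5]->0 | ready=[5] | order so far=[0, 3, 1, 7]
  pop 5: indeg[2]->0; indeg[6]->0 | ready=[2, 6] | order so far=[0, 3, 1, 7, 5]
  pop 2: indeg[4]->0 | ready=[4, 6] | order so far=[0, 3, 1, 7, 5, 2]
  pop 4: no out-edges | ready=[6] | order so far=[0, 3, 1, 7, 5, 2, 4]
  pop 6: no out-edges | ready=[] | order so far=[0, 3, 1, 7, 5, 2, 4, 6]
  Result: [0, 3, 1, 7, 5, 2, 4, 6]

Answer: [0, 3, 1, 7, 5, 2, 4, 6]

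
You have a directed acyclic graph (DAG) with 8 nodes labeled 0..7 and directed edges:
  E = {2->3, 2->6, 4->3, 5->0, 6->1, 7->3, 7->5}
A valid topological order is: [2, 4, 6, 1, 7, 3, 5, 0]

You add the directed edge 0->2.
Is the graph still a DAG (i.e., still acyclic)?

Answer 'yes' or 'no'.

Answer: yes

Derivation:
Given toposort: [2, 4, 6, 1, 7, 3, 5, 0]
Position of 0: index 7; position of 2: index 0
New edge 0->2: backward (u after v in old order)
Backward edge: old toposort is now invalid. Check if this creates a cycle.
Does 2 already reach 0? Reachable from 2: [1, 2, 3, 6]. NO -> still a DAG (reorder needed).
Still a DAG? yes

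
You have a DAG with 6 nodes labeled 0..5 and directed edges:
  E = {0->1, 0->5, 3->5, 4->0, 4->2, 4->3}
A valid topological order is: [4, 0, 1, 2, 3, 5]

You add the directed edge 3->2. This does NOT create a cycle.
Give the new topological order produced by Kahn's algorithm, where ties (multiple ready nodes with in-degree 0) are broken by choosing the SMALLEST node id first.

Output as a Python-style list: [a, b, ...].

Answer: [4, 0, 1, 3, 2, 5]

Derivation:
Old toposort: [4, 0, 1, 2, 3, 5]
Added edge: 3->2
Position of 3 (4) > position of 2 (3). Must reorder: 3 must now come before 2.
Run Kahn's algorithm (break ties by smallest node id):
  initial in-degrees: [1, 1, 2, 1, 0, 2]
  ready (indeg=0): [4]
  pop 4: indeg[0]->0; indeg[2]->1; indeg[3]->0 | ready=[0, 3] | order so far=[4]
  pop 0: indeg[1]->0; indeg[5]->1 | ready=[1, 3] | order so far=[4, 0]
  pop 1: no out-edges | ready=[3] | order so far=[4, 0, 1]
  pop 3: indeg[2]->0; indeg[5]->0 | ready=[2, 5] | order so far=[4, 0, 1, 3]
  pop 2: no out-edges | ready=[5] | order so far=[4, 0, 1, 3, 2]
  pop 5: no out-edges | ready=[] | order so far=[4, 0, 1, 3, 2, 5]
  Result: [4, 0, 1, 3, 2, 5]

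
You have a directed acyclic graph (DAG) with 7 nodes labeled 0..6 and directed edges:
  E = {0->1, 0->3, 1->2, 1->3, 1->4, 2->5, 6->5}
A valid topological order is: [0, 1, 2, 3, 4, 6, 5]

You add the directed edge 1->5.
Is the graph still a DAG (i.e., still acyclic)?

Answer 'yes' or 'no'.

Given toposort: [0, 1, 2, 3, 4, 6, 5]
Position of 1: index 1; position of 5: index 6
New edge 1->5: forward
Forward edge: respects the existing order. Still a DAG, same toposort still valid.
Still a DAG? yes

Answer: yes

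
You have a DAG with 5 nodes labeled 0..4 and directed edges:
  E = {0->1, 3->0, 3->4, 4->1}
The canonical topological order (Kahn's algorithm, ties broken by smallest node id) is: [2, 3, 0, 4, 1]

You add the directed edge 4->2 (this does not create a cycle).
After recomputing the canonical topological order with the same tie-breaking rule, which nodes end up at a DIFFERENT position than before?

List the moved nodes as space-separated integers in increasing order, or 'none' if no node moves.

Old toposort: [2, 3, 0, 4, 1]
Added edge 4->2
Recompute Kahn (smallest-id tiebreak):
  initial in-degrees: [1, 2, 1, 0, 1]
  ready (indeg=0): [3]
  pop 3: indeg[0]->0; indeg[4]->0 | ready=[0, 4] | order so far=[3]
  pop 0: indeg[1]->1 | ready=[4] | order so far=[3, 0]
  pop 4: indeg[1]->0; indeg[2]->0 | ready=[1, 2] | order so far=[3, 0, 4]
  pop 1: no out-edges | ready=[2] | order so far=[3, 0, 4, 1]
  pop 2: no out-edges | ready=[] | order so far=[3, 0, 4, 1, 2]
New canonical toposort: [3, 0, 4, 1, 2]
Compare positions:
  Node 0: index 2 -> 1 (moved)
  Node 1: index 4 -> 3 (moved)
  Node 2: index 0 -> 4 (moved)
  Node 3: index 1 -> 0 (moved)
  Node 4: index 3 -> 2 (moved)
Nodes that changed position: 0 1 2 3 4

Answer: 0 1 2 3 4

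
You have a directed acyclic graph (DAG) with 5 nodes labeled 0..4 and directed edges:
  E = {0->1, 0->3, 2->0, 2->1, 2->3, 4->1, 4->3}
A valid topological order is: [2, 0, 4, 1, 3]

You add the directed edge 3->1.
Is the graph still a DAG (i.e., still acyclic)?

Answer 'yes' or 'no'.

Given toposort: [2, 0, 4, 1, 3]
Position of 3: index 4; position of 1: index 3
New edge 3->1: backward (u after v in old order)
Backward edge: old toposort is now invalid. Check if this creates a cycle.
Does 1 already reach 3? Reachable from 1: [1]. NO -> still a DAG (reorder needed).
Still a DAG? yes

Answer: yes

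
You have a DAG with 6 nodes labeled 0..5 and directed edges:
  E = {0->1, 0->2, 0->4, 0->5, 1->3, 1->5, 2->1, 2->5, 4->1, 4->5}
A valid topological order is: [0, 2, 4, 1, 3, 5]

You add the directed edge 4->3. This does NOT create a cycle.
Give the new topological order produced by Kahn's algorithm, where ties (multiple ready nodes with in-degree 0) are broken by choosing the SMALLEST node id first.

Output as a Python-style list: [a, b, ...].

Answer: [0, 2, 4, 1, 3, 5]

Derivation:
Old toposort: [0, 2, 4, 1, 3, 5]
Added edge: 4->3
Position of 4 (2) < position of 3 (4). Old order still valid.
Run Kahn's algorithm (break ties by smallest node id):
  initial in-degrees: [0, 3, 1, 2, 1, 4]
  ready (indeg=0): [0]
  pop 0: indeg[1]->2; indeg[2]->0; indeg[4]->0; indeg[5]->3 | ready=[2, 4] | order so far=[0]
  pop 2: indeg[1]->1; indeg[5]->2 | ready=[4] | order so far=[0, 2]
  pop 4: indeg[1]->0; indeg[3]->1; indeg[5]->1 | ready=[1] | order so far=[0, 2, 4]
  pop 1: indeg[3]->0; indeg[5]->0 | ready=[3, 5] | order so far=[0, 2, 4, 1]
  pop 3: no out-edges | ready=[5] | order so far=[0, 2, 4, 1, 3]
  pop 5: no out-edges | ready=[] | order so far=[0, 2, 4, 1, 3, 5]
  Result: [0, 2, 4, 1, 3, 5]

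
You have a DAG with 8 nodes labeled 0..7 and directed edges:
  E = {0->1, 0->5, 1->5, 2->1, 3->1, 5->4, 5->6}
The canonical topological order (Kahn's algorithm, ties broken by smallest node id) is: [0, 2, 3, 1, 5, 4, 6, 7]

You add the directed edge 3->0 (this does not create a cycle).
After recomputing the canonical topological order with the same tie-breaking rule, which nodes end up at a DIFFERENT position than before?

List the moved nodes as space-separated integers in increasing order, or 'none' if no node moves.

Old toposort: [0, 2, 3, 1, 5, 4, 6, 7]
Added edge 3->0
Recompute Kahn (smallest-id tiebreak):
  initial in-degrees: [1, 3, 0, 0, 1, 2, 1, 0]
  ready (indeg=0): [2, 3, 7]
  pop 2: indeg[1]->2 | ready=[3, 7] | order so far=[2]
  pop 3: indeg[0]->0; indeg[1]->1 | ready=[0, 7] | order so far=[2, 3]
  pop 0: indeg[1]->0; indeg[5]->1 | ready=[1, 7] | order so far=[2, 3, 0]
  pop 1: indeg[5]->0 | ready=[5, 7] | order so far=[2, 3, 0, 1]
  pop 5: indeg[4]->0; indeg[6]->0 | ready=[4, 6, 7] | order so far=[2, 3, 0, 1, 5]
  pop 4: no out-edges | ready=[6, 7] | order so far=[2, 3, 0, 1, 5, 4]
  pop 6: no out-edges | ready=[7] | order so far=[2, 3, 0, 1, 5, 4, 6]
  pop 7: no out-edges | ready=[] | order so far=[2, 3, 0, 1, 5, 4, 6, 7]
New canonical toposort: [2, 3, 0, 1, 5, 4, 6, 7]
Compare positions:
  Node 0: index 0 -> 2 (moved)
  Node 1: index 3 -> 3 (same)
  Node 2: index 1 -> 0 (moved)
  Node 3: index 2 -> 1 (moved)
  Node 4: index 5 -> 5 (same)
  Node 5: index 4 -> 4 (same)
  Node 6: index 6 -> 6 (same)
  Node 7: index 7 -> 7 (same)
Nodes that changed position: 0 2 3

Answer: 0 2 3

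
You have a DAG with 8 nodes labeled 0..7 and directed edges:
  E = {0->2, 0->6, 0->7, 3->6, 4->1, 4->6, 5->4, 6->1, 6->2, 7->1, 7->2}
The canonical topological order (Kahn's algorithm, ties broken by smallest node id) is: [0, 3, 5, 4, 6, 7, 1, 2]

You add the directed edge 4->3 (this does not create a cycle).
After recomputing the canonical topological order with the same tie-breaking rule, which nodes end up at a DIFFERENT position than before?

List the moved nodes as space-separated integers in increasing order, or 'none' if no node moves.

Answer: 3 4 5

Derivation:
Old toposort: [0, 3, 5, 4, 6, 7, 1, 2]
Added edge 4->3
Recompute Kahn (smallest-id tiebreak):
  initial in-degrees: [0, 3, 3, 1, 1, 0, 3, 1]
  ready (indeg=0): [0, 5]
  pop 0: indeg[2]->2; indeg[6]->2; indeg[7]->0 | ready=[5, 7] | order so far=[0]
  pop 5: indeg[4]->0 | ready=[4, 7] | order so far=[0, 5]
  pop 4: indeg[1]->2; indeg[3]->0; indeg[6]->1 | ready=[3, 7] | order so far=[0, 5, 4]
  pop 3: indeg[6]->0 | ready=[6, 7] | order so far=[0, 5, 4, 3]
  pop 6: indeg[1]->1; indeg[2]->1 | ready=[7] | order so far=[0, 5, 4, 3, 6]
  pop 7: indeg[1]->0; indeg[2]->0 | ready=[1, 2] | order so far=[0, 5, 4, 3, 6, 7]
  pop 1: no out-edges | ready=[2] | order so far=[0, 5, 4, 3, 6, 7, 1]
  pop 2: no out-edges | ready=[] | order so far=[0, 5, 4, 3, 6, 7, 1, 2]
New canonical toposort: [0, 5, 4, 3, 6, 7, 1, 2]
Compare positions:
  Node 0: index 0 -> 0 (same)
  Node 1: index 6 -> 6 (same)
  Node 2: index 7 -> 7 (same)
  Node 3: index 1 -> 3 (moved)
  Node 4: index 3 -> 2 (moved)
  Node 5: index 2 -> 1 (moved)
  Node 6: index 4 -> 4 (same)
  Node 7: index 5 -> 5 (same)
Nodes that changed position: 3 4 5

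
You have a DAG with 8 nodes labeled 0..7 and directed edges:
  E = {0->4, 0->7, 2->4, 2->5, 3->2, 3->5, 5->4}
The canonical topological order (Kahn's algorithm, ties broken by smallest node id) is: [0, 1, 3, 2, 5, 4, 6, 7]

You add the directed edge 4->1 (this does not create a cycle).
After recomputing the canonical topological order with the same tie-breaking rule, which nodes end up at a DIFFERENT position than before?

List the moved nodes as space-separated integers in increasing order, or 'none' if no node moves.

Old toposort: [0, 1, 3, 2, 5, 4, 6, 7]
Added edge 4->1
Recompute Kahn (smallest-id tiebreak):
  initial in-degrees: [0, 1, 1, 0, 3, 2, 0, 1]
  ready (indeg=0): [0, 3, 6]
  pop 0: indeg[4]->2; indeg[7]->0 | ready=[3, 6, 7] | order so far=[0]
  pop 3: indeg[2]->0; indeg[5]->1 | ready=[2, 6, 7] | order so far=[0, 3]
  pop 2: indeg[4]->1; indeg[5]->0 | ready=[5, 6, 7] | order so far=[0, 3, 2]
  pop 5: indeg[4]->0 | ready=[4, 6, 7] | order so far=[0, 3, 2, 5]
  pop 4: indeg[1]->0 | ready=[1, 6, 7] | order so far=[0, 3, 2, 5, 4]
  pop 1: no out-edges | ready=[6, 7] | order so far=[0, 3, 2, 5, 4, 1]
  pop 6: no out-edges | ready=[7] | order so far=[0, 3, 2, 5, 4, 1, 6]
  pop 7: no out-edges | ready=[] | order so far=[0, 3, 2, 5, 4, 1, 6, 7]
New canonical toposort: [0, 3, 2, 5, 4, 1, 6, 7]
Compare positions:
  Node 0: index 0 -> 0 (same)
  Node 1: index 1 -> 5 (moved)
  Node 2: index 3 -> 2 (moved)
  Node 3: index 2 -> 1 (moved)
  Node 4: index 5 -> 4 (moved)
  Node 5: index 4 -> 3 (moved)
  Node 6: index 6 -> 6 (same)
  Node 7: index 7 -> 7 (same)
Nodes that changed position: 1 2 3 4 5

Answer: 1 2 3 4 5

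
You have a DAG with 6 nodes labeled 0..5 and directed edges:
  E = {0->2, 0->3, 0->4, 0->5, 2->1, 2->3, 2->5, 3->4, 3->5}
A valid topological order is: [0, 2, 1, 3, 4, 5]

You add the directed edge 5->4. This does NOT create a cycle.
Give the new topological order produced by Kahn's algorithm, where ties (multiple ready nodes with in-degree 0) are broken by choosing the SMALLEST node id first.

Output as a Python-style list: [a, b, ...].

Old toposort: [0, 2, 1, 3, 4, 5]
Added edge: 5->4
Position of 5 (5) > position of 4 (4). Must reorder: 5 must now come before 4.
Run Kahn's algorithm (break ties by smallest node id):
  initial in-degrees: [0, 1, 1, 2, 3, 3]
  ready (indeg=0): [0]
  pop 0: indeg[2]->0; indeg[3]->1; indeg[4]->2; indeg[5]->2 | ready=[2] | order so far=[0]
  pop 2: indeg[1]->0; indeg[3]->0; indeg[5]->1 | ready=[1, 3] | order so far=[0, 2]
  pop 1: no out-edges | ready=[3] | order so far=[0, 2, 1]
  pop 3: indeg[4]->1; indeg[5]->0 | ready=[5] | order so far=[0, 2, 1, 3]
  pop 5: indeg[4]->0 | ready=[4] | order so far=[0, 2, 1, 3, 5]
  pop 4: no out-edges | ready=[] | order so far=[0, 2, 1, 3, 5, 4]
  Result: [0, 2, 1, 3, 5, 4]

Answer: [0, 2, 1, 3, 5, 4]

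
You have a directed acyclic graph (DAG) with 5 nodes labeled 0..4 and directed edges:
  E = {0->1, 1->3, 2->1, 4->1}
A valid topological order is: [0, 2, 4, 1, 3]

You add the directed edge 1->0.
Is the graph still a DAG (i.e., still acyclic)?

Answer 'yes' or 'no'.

Given toposort: [0, 2, 4, 1, 3]
Position of 1: index 3; position of 0: index 0
New edge 1->0: backward (u after v in old order)
Backward edge: old toposort is now invalid. Check if this creates a cycle.
Does 0 already reach 1? Reachable from 0: [0, 1, 3]. YES -> cycle!
Still a DAG? no

Answer: no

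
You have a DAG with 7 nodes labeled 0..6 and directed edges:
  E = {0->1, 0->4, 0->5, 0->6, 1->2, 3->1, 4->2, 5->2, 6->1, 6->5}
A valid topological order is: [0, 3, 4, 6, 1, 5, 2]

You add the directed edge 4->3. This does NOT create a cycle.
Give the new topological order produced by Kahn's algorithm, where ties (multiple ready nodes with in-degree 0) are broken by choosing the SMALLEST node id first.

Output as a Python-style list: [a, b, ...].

Answer: [0, 4, 3, 6, 1, 5, 2]

Derivation:
Old toposort: [0, 3, 4, 6, 1, 5, 2]
Added edge: 4->3
Position of 4 (2) > position of 3 (1). Must reorder: 4 must now come before 3.
Run Kahn's algorithm (break ties by smallest node id):
  initial in-degrees: [0, 3, 3, 1, 1, 2, 1]
  ready (indeg=0): [0]
  pop 0: indeg[1]->2; indeg[4]->0; indeg[5]->1; indeg[6]->0 | ready=[4, 6] | order so far=[0]
  pop 4: indeg[2]->2; indeg[3]->0 | ready=[3, 6] | order so far=[0, 4]
  pop 3: indeg[1]->1 | ready=[6] | order so far=[0, 4, 3]
  pop 6: indeg[1]->0; indeg[5]->0 | ready=[1, 5] | order so far=[0, 4, 3, 6]
  pop 1: indeg[2]->1 | ready=[5] | order so far=[0, 4, 3, 6, 1]
  pop 5: indeg[2]->0 | ready=[2] | order so far=[0, 4, 3, 6, 1, 5]
  pop 2: no out-edges | ready=[] | order so far=[0, 4, 3, 6, 1, 5, 2]
  Result: [0, 4, 3, 6, 1, 5, 2]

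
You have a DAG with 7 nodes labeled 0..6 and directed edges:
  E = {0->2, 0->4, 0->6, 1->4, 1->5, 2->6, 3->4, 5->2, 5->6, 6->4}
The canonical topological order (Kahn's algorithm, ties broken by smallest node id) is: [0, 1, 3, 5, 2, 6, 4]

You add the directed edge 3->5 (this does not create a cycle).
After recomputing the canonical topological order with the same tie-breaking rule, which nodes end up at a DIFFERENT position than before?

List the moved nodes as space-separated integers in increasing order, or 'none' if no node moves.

Answer: none

Derivation:
Old toposort: [0, 1, 3, 5, 2, 6, 4]
Added edge 3->5
Recompute Kahn (smallest-id tiebreak):
  initial in-degrees: [0, 0, 2, 0, 4, 2, 3]
  ready (indeg=0): [0, 1, 3]
  pop 0: indeg[2]->1; indeg[4]->3; indeg[6]->2 | ready=[1, 3] | order so far=[0]
  pop 1: indeg[4]->2; indeg[5]->1 | ready=[3] | order so far=[0, 1]
  pop 3: indeg[4]->1; indeg[5]->0 | ready=[5] | order so far=[0, 1, 3]
  pop 5: indeg[2]->0; indeg[6]->1 | ready=[2] | order so far=[0, 1, 3, 5]
  pop 2: indeg[6]->0 | ready=[6] | order so far=[0, 1, 3, 5, 2]
  pop 6: indeg[4]->0 | ready=[4] | order so far=[0, 1, 3, 5, 2, 6]
  pop 4: no out-edges | ready=[] | order so far=[0, 1, 3, 5, 2, 6, 4]
New canonical toposort: [0, 1, 3, 5, 2, 6, 4]
Compare positions:
  Node 0: index 0 -> 0 (same)
  Node 1: index 1 -> 1 (same)
  Node 2: index 4 -> 4 (same)
  Node 3: index 2 -> 2 (same)
  Node 4: index 6 -> 6 (same)
  Node 5: index 3 -> 3 (same)
  Node 6: index 5 -> 5 (same)
Nodes that changed position: none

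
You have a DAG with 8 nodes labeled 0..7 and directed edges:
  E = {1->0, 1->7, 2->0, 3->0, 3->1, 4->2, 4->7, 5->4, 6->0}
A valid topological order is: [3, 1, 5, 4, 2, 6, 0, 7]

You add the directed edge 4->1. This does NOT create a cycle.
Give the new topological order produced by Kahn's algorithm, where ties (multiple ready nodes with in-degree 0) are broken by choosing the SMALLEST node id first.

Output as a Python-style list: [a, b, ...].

Answer: [3, 5, 4, 1, 2, 6, 0, 7]

Derivation:
Old toposort: [3, 1, 5, 4, 2, 6, 0, 7]
Added edge: 4->1
Position of 4 (3) > position of 1 (1). Must reorder: 4 must now come before 1.
Run Kahn's algorithm (break ties by smallest node id):
  initial in-degrees: [4, 2, 1, 0, 1, 0, 0, 2]
  ready (indeg=0): [3, 5, 6]
  pop 3: indeg[0]->3; indeg[1]->1 | ready=[5, 6] | order so far=[3]
  pop 5: indeg[4]->0 | ready=[4, 6] | order so far=[3, 5]
  pop 4: indeg[1]->0; indeg[2]->0; indeg[7]->1 | ready=[1, 2, 6] | order so far=[3, 5, 4]
  pop 1: indeg[0]->2; indeg[7]->0 | ready=[2, 6, 7] | order so far=[3, 5, 4, 1]
  pop 2: indeg[0]->1 | ready=[6, 7] | order so far=[3, 5, 4, 1, 2]
  pop 6: indeg[0]->0 | ready=[0, 7] | order so far=[3, 5, 4, 1, 2, 6]
  pop 0: no out-edges | ready=[7] | order so far=[3, 5, 4, 1, 2, 6, 0]
  pop 7: no out-edges | ready=[] | order so far=[3, 5, 4, 1, 2, 6, 0, 7]
  Result: [3, 5, 4, 1, 2, 6, 0, 7]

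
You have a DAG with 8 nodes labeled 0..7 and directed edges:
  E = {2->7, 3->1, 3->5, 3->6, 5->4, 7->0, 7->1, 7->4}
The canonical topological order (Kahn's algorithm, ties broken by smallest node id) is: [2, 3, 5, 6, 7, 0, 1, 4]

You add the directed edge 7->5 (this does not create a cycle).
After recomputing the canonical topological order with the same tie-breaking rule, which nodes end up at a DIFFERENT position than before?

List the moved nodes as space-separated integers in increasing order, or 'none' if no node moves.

Answer: 0 1 5 6 7

Derivation:
Old toposort: [2, 3, 5, 6, 7, 0, 1, 4]
Added edge 7->5
Recompute Kahn (smallest-id tiebreak):
  initial in-degrees: [1, 2, 0, 0, 2, 2, 1, 1]
  ready (indeg=0): [2, 3]
  pop 2: indeg[7]->0 | ready=[3, 7] | order so far=[2]
  pop 3: indeg[1]->1; indeg[5]->1; indeg[6]->0 | ready=[6, 7] | order so far=[2, 3]
  pop 6: no out-edges | ready=[7] | order so far=[2, 3, 6]
  pop 7: indeg[0]->0; indeg[1]->0; indeg[4]->1; indeg[5]->0 | ready=[0, 1, 5] | order so far=[2, 3, 6, 7]
  pop 0: no out-edges | ready=[1, 5] | order so far=[2, 3, 6, 7, 0]
  pop 1: no out-edges | ready=[5] | order so far=[2, 3, 6, 7, 0, 1]
  pop 5: indeg[4]->0 | ready=[4] | order so far=[2, 3, 6, 7, 0, 1, 5]
  pop 4: no out-edges | ready=[] | order so far=[2, 3, 6, 7, 0, 1, 5, 4]
New canonical toposort: [2, 3, 6, 7, 0, 1, 5, 4]
Compare positions:
  Node 0: index 5 -> 4 (moved)
  Node 1: index 6 -> 5 (moved)
  Node 2: index 0 -> 0 (same)
  Node 3: index 1 -> 1 (same)
  Node 4: index 7 -> 7 (same)
  Node 5: index 2 -> 6 (moved)
  Node 6: index 3 -> 2 (moved)
  Node 7: index 4 -> 3 (moved)
Nodes that changed position: 0 1 5 6 7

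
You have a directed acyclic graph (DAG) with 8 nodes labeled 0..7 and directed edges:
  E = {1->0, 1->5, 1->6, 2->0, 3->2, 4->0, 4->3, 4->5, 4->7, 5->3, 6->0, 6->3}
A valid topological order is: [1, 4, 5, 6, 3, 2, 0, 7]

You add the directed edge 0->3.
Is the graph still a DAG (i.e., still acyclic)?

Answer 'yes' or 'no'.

Given toposort: [1, 4, 5, 6, 3, 2, 0, 7]
Position of 0: index 6; position of 3: index 4
New edge 0->3: backward (u after v in old order)
Backward edge: old toposort is now invalid. Check if this creates a cycle.
Does 3 already reach 0? Reachable from 3: [0, 2, 3]. YES -> cycle!
Still a DAG? no

Answer: no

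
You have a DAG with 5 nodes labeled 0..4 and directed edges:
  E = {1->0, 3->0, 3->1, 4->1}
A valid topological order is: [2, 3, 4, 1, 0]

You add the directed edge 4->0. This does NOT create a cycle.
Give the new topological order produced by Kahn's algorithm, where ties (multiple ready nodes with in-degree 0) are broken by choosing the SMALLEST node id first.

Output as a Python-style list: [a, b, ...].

Answer: [2, 3, 4, 1, 0]

Derivation:
Old toposort: [2, 3, 4, 1, 0]
Added edge: 4->0
Position of 4 (2) < position of 0 (4). Old order still valid.
Run Kahn's algorithm (break ties by smallest node id):
  initial in-degrees: [3, 2, 0, 0, 0]
  ready (indeg=0): [2, 3, 4]
  pop 2: no out-edges | ready=[3, 4] | order so far=[2]
  pop 3: indeg[0]->2; indeg[1]->1 | ready=[4] | order so far=[2, 3]
  pop 4: indeg[0]->1; indeg[1]->0 | ready=[1] | order so far=[2, 3, 4]
  pop 1: indeg[0]->0 | ready=[0] | order so far=[2, 3, 4, 1]
  pop 0: no out-edges | ready=[] | order so far=[2, 3, 4, 1, 0]
  Result: [2, 3, 4, 1, 0]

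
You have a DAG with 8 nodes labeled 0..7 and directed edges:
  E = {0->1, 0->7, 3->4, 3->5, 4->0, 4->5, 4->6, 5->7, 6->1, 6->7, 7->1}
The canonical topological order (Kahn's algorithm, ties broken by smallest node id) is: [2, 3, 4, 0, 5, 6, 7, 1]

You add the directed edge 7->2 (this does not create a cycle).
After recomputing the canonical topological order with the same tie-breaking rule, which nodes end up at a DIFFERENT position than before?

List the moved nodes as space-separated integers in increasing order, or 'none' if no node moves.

Old toposort: [2, 3, 4, 0, 5, 6, 7, 1]
Added edge 7->2
Recompute Kahn (smallest-id tiebreak):
  initial in-degrees: [1, 3, 1, 0, 1, 2, 1, 3]
  ready (indeg=0): [3]
  pop 3: indeg[4]->0; indeg[5]->1 | ready=[4] | order so far=[3]
  pop 4: indeg[0]->0; indeg[5]->0; indeg[6]->0 | ready=[0, 5, 6] | order so far=[3, 4]
  pop 0: indeg[1]->2; indeg[7]->2 | ready=[5, 6] | order so far=[3, 4, 0]
  pop 5: indeg[7]->1 | ready=[6] | order so far=[3, 4, 0, 5]
  pop 6: indeg[1]->1; indeg[7]->0 | ready=[7] | order so far=[3, 4, 0, 5, 6]
  pop 7: indeg[1]->0; indeg[2]->0 | ready=[1, 2] | order so far=[3, 4, 0, 5, 6, 7]
  pop 1: no out-edges | ready=[2] | order so far=[3, 4, 0, 5, 6, 7, 1]
  pop 2: no out-edges | ready=[] | order so far=[3, 4, 0, 5, 6, 7, 1, 2]
New canonical toposort: [3, 4, 0, 5, 6, 7, 1, 2]
Compare positions:
  Node 0: index 3 -> 2 (moved)
  Node 1: index 7 -> 6 (moved)
  Node 2: index 0 -> 7 (moved)
  Node 3: index 1 -> 0 (moved)
  Node 4: index 2 -> 1 (moved)
  Node 5: index 4 -> 3 (moved)
  Node 6: index 5 -> 4 (moved)
  Node 7: index 6 -> 5 (moved)
Nodes that changed position: 0 1 2 3 4 5 6 7

Answer: 0 1 2 3 4 5 6 7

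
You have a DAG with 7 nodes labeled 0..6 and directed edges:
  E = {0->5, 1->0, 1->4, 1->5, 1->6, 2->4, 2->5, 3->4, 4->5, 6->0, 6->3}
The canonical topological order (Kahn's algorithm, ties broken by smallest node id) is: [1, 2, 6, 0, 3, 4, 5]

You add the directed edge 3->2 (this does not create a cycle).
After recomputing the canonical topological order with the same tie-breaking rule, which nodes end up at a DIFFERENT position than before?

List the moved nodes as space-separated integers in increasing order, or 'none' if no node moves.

Old toposort: [1, 2, 6, 0, 3, 4, 5]
Added edge 3->2
Recompute Kahn (smallest-id tiebreak):
  initial in-degrees: [2, 0, 1, 1, 3, 4, 1]
  ready (indeg=0): [1]
  pop 1: indeg[0]->1; indeg[4]->2; indeg[5]->3; indeg[6]->0 | ready=[6] | order so far=[1]
  pop 6: indeg[0]->0; indeg[3]->0 | ready=[0, 3] | order so far=[1, 6]
  pop 0: indeg[5]->2 | ready=[3] | order so far=[1, 6, 0]
  pop 3: indeg[2]->0; indeg[4]->1 | ready=[2] | order so far=[1, 6, 0, 3]
  pop 2: indeg[4]->0; indeg[5]->1 | ready=[4] | order so far=[1, 6, 0, 3, 2]
  pop 4: indeg[5]->0 | ready=[5] | order so far=[1, 6, 0, 3, 2, 4]
  pop 5: no out-edges | ready=[] | order so far=[1, 6, 0, 3, 2, 4, 5]
New canonical toposort: [1, 6, 0, 3, 2, 4, 5]
Compare positions:
  Node 0: index 3 -> 2 (moved)
  Node 1: index 0 -> 0 (same)
  Node 2: index 1 -> 4 (moved)
  Node 3: index 4 -> 3 (moved)
  Node 4: index 5 -> 5 (same)
  Node 5: index 6 -> 6 (same)
  Node 6: index 2 -> 1 (moved)
Nodes that changed position: 0 2 3 6

Answer: 0 2 3 6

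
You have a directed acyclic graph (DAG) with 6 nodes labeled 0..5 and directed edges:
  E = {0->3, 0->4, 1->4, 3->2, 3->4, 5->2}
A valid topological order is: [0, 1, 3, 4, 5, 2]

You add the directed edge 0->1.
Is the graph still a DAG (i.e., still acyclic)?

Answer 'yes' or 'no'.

Given toposort: [0, 1, 3, 4, 5, 2]
Position of 0: index 0; position of 1: index 1
New edge 0->1: forward
Forward edge: respects the existing order. Still a DAG, same toposort still valid.
Still a DAG? yes

Answer: yes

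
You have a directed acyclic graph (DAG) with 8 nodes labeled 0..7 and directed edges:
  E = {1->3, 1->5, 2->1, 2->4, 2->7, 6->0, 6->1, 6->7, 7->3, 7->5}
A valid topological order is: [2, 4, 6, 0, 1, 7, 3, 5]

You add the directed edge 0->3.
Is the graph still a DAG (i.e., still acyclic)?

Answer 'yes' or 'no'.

Answer: yes

Derivation:
Given toposort: [2, 4, 6, 0, 1, 7, 3, 5]
Position of 0: index 3; position of 3: index 6
New edge 0->3: forward
Forward edge: respects the existing order. Still a DAG, same toposort still valid.
Still a DAG? yes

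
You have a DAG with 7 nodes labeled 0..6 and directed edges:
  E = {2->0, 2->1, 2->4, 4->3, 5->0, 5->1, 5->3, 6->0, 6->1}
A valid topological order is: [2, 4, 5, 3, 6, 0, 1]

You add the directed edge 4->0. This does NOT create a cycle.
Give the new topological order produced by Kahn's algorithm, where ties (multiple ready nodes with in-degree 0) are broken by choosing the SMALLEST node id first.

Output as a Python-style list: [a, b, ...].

Old toposort: [2, 4, 5, 3, 6, 0, 1]
Added edge: 4->0
Position of 4 (1) < position of 0 (5). Old order still valid.
Run Kahn's algorithm (break ties by smallest node id):
  initial in-degrees: [4, 3, 0, 2, 1, 0, 0]
  ready (indeg=0): [2, 5, 6]
  pop 2: indeg[0]->3; indeg[1]->2; indeg[4]->0 | ready=[4, 5, 6] | order so far=[2]
  pop 4: indeg[0]->2; indeg[3]->1 | ready=[5, 6] | order so far=[2, 4]
  pop 5: indeg[0]->1; indeg[1]->1; indeg[3]->0 | ready=[3, 6] | order so far=[2, 4, 5]
  pop 3: no out-edges | ready=[6] | order so far=[2, 4, 5, 3]
  pop 6: indeg[0]->0; indeg[1]->0 | ready=[0, 1] | order so far=[2, 4, 5, 3, 6]
  pop 0: no out-edges | ready=[1] | order so far=[2, 4, 5, 3, 6, 0]
  pop 1: no out-edges | ready=[] | order so far=[2, 4, 5, 3, 6, 0, 1]
  Result: [2, 4, 5, 3, 6, 0, 1]

Answer: [2, 4, 5, 3, 6, 0, 1]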